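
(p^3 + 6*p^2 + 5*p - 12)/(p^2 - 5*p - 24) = (p^2 + 3*p - 4)/(p - 8)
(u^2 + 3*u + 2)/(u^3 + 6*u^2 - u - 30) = (u^2 + 3*u + 2)/(u^3 + 6*u^2 - u - 30)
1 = 1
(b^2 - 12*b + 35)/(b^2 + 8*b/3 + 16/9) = 9*(b^2 - 12*b + 35)/(9*b^2 + 24*b + 16)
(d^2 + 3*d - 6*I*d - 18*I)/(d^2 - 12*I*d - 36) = (d + 3)/(d - 6*I)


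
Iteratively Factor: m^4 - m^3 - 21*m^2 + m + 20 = (m - 1)*(m^3 - 21*m - 20) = (m - 5)*(m - 1)*(m^2 + 5*m + 4) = (m - 5)*(m - 1)*(m + 1)*(m + 4)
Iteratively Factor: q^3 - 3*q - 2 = (q + 1)*(q^2 - q - 2) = (q - 2)*(q + 1)*(q + 1)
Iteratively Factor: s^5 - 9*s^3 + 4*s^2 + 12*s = (s - 2)*(s^4 + 2*s^3 - 5*s^2 - 6*s) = (s - 2)*(s + 3)*(s^3 - s^2 - 2*s) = (s - 2)*(s + 1)*(s + 3)*(s^2 - 2*s) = s*(s - 2)*(s + 1)*(s + 3)*(s - 2)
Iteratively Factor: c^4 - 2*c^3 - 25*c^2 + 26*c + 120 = (c + 2)*(c^3 - 4*c^2 - 17*c + 60) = (c - 3)*(c + 2)*(c^2 - c - 20) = (c - 3)*(c + 2)*(c + 4)*(c - 5)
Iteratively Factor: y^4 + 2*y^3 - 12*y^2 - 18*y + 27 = (y + 3)*(y^3 - y^2 - 9*y + 9) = (y + 3)^2*(y^2 - 4*y + 3) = (y - 1)*(y + 3)^2*(y - 3)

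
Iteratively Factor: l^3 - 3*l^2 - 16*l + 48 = (l - 4)*(l^2 + l - 12) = (l - 4)*(l - 3)*(l + 4)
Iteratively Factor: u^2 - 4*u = (u - 4)*(u)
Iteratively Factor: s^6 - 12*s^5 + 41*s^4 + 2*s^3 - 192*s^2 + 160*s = (s - 4)*(s^5 - 8*s^4 + 9*s^3 + 38*s^2 - 40*s) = s*(s - 4)*(s^4 - 8*s^3 + 9*s^2 + 38*s - 40) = s*(s - 4)*(s + 2)*(s^3 - 10*s^2 + 29*s - 20) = s*(s - 4)^2*(s + 2)*(s^2 - 6*s + 5) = s*(s - 5)*(s - 4)^2*(s + 2)*(s - 1)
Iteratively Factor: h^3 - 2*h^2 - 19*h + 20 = (h + 4)*(h^2 - 6*h + 5) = (h - 1)*(h + 4)*(h - 5)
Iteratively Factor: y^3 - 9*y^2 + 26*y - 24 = (y - 2)*(y^2 - 7*y + 12) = (y - 4)*(y - 2)*(y - 3)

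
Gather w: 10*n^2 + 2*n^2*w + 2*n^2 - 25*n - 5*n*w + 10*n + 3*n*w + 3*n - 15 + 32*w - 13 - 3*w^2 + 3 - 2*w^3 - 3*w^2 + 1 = 12*n^2 - 12*n - 2*w^3 - 6*w^2 + w*(2*n^2 - 2*n + 32) - 24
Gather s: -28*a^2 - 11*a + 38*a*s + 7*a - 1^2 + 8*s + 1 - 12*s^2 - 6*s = -28*a^2 - 4*a - 12*s^2 + s*(38*a + 2)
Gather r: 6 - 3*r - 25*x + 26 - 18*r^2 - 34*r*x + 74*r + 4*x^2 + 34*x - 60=-18*r^2 + r*(71 - 34*x) + 4*x^2 + 9*x - 28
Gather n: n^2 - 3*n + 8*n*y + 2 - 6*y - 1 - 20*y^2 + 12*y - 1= n^2 + n*(8*y - 3) - 20*y^2 + 6*y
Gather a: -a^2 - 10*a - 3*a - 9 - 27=-a^2 - 13*a - 36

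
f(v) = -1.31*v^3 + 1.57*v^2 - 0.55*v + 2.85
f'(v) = -3.93*v^2 + 3.14*v - 0.55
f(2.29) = -5.91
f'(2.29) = -13.97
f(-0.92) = 5.70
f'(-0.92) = -6.77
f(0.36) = 2.79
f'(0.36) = 0.07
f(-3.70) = 92.73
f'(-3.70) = -65.97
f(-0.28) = 3.16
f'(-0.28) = -1.74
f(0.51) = 2.80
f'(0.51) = 0.03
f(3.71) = -44.48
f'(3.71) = -42.99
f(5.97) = -223.21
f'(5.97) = -121.87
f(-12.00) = 2499.21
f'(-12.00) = -604.15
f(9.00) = -829.92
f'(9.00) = -290.62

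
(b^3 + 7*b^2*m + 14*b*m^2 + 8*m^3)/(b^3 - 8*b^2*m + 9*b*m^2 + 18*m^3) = (b^2 + 6*b*m + 8*m^2)/(b^2 - 9*b*m + 18*m^2)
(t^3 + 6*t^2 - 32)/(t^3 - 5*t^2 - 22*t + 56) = (t + 4)/(t - 7)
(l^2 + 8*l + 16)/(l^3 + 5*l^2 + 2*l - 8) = (l + 4)/(l^2 + l - 2)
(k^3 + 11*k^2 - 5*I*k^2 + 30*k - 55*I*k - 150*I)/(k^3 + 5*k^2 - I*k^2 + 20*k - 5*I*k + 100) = (k + 6)/(k + 4*I)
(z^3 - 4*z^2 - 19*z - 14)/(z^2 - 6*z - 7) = z + 2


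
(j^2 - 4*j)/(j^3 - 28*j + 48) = j/(j^2 + 4*j - 12)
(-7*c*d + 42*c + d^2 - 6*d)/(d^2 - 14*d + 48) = (-7*c + d)/(d - 8)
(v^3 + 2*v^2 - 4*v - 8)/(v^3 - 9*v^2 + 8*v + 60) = (v^2 - 4)/(v^2 - 11*v + 30)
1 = 1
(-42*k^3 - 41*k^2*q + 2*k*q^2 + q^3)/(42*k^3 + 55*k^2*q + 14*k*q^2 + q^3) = (-6*k + q)/(6*k + q)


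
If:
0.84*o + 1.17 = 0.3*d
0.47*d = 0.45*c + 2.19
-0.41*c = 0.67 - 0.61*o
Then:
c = -2.50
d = 2.26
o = -0.59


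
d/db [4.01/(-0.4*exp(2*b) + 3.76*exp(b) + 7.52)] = (3.208*exp(b) - 15.0776)*exp(b)/(-0.4*exp(2*b) + 3.76*exp(b) + 7.52)^2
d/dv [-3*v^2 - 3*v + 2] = -6*v - 3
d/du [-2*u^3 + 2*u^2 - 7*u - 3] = -6*u^2 + 4*u - 7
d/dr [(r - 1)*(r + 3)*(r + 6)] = 3*r^2 + 16*r + 9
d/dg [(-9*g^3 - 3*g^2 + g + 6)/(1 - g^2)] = (9*g^4 - 26*g^2 + 6*g + 1)/(g^4 - 2*g^2 + 1)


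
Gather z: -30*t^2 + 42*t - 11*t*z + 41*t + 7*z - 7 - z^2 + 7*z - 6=-30*t^2 + 83*t - z^2 + z*(14 - 11*t) - 13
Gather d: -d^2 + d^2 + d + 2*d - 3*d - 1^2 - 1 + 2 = 0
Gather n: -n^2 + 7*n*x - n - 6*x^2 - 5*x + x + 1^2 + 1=-n^2 + n*(7*x - 1) - 6*x^2 - 4*x + 2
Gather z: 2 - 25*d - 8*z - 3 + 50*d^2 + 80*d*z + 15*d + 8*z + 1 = 50*d^2 + 80*d*z - 10*d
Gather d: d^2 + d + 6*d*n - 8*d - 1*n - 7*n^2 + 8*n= d^2 + d*(6*n - 7) - 7*n^2 + 7*n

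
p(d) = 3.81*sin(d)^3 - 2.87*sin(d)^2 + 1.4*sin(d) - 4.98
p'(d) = 11.43*sin(d)^2*cos(d) - 5.74*sin(d)*cos(d) + 1.4*cos(d)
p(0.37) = -4.67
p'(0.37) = 0.76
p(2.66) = -4.57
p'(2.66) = -1.06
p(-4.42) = -2.93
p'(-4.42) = -1.84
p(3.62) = -6.60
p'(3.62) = -5.74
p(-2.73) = -6.24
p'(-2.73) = -5.06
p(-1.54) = -13.05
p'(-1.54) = 0.57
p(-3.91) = -4.11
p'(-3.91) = -2.11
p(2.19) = -3.69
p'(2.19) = -2.50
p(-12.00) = -4.47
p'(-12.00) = 1.36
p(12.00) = -7.15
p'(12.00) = 6.56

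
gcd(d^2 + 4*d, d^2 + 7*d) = d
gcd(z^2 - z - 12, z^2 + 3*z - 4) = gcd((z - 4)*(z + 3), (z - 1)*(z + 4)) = 1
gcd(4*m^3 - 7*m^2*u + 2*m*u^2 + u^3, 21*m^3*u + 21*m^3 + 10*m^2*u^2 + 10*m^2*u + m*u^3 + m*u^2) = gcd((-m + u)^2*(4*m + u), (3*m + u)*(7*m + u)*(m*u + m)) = 1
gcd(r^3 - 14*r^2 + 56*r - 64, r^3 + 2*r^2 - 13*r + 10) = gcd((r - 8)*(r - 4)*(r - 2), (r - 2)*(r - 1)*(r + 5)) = r - 2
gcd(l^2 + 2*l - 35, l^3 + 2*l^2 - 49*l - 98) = l + 7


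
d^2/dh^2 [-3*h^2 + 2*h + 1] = -6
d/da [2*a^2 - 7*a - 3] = 4*a - 7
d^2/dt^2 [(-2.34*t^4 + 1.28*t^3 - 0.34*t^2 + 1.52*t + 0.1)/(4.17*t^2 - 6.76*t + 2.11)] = (-81.3800519999999*t^6 + 395.776368*t^5 - 765.128052*t^4 + 662.183968*t^3 - 206.176728*t^2 - 62.965536*t + 47.713696)/(72.511713*t^6 - 352.646892*t^5 + 681.748713*t^4 - 665.791048*t^3 + 344.961579*t^2 - 90.288588*t + 9.393931)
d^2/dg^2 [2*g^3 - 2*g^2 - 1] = 12*g - 4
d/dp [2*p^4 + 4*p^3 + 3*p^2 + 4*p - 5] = 8*p^3 + 12*p^2 + 6*p + 4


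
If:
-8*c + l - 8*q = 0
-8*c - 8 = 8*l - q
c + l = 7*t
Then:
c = -49*t - 64/9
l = 56*t + 64/9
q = 56*t + 8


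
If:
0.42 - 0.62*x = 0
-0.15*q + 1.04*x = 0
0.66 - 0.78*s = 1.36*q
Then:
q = 4.70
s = -7.34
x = 0.68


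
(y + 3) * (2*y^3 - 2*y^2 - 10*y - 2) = 2*y^4 + 4*y^3 - 16*y^2 - 32*y - 6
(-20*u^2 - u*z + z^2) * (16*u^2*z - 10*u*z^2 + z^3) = -320*u^4*z + 184*u^3*z^2 + 6*u^2*z^3 - 11*u*z^4 + z^5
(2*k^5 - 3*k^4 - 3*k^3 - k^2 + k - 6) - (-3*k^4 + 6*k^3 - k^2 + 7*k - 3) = 2*k^5 - 9*k^3 - 6*k - 3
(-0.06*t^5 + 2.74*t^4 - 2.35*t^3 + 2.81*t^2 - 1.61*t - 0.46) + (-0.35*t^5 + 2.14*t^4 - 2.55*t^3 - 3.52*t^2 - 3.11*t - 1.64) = -0.41*t^5 + 4.88*t^4 - 4.9*t^3 - 0.71*t^2 - 4.72*t - 2.1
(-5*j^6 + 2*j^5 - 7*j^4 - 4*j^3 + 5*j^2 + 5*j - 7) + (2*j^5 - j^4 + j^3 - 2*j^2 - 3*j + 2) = -5*j^6 + 4*j^5 - 8*j^4 - 3*j^3 + 3*j^2 + 2*j - 5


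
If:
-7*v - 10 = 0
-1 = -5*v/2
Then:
No Solution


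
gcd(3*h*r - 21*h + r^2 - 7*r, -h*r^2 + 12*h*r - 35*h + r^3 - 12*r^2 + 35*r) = r - 7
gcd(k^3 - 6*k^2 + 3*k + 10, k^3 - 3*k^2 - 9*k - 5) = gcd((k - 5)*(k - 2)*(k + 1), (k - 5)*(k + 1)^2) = k^2 - 4*k - 5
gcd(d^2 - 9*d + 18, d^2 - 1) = 1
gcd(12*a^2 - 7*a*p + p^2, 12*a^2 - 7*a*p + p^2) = 12*a^2 - 7*a*p + p^2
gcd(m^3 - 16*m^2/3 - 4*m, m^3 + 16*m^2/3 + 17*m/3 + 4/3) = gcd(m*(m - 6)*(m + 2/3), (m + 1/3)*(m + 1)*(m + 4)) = 1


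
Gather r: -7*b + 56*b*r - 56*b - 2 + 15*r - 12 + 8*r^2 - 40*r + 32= -63*b + 8*r^2 + r*(56*b - 25) + 18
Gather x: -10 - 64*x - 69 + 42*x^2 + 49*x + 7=42*x^2 - 15*x - 72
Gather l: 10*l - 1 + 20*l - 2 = 30*l - 3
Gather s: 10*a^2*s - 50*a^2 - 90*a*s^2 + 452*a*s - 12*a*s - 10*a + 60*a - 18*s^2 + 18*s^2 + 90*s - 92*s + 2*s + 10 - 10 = -50*a^2 - 90*a*s^2 + 50*a + s*(10*a^2 + 440*a)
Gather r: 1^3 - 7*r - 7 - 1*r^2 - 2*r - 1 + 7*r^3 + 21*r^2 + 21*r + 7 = 7*r^3 + 20*r^2 + 12*r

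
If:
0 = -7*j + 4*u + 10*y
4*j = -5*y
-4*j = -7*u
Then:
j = 0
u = 0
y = 0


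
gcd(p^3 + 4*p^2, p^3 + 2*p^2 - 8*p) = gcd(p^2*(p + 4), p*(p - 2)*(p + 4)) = p^2 + 4*p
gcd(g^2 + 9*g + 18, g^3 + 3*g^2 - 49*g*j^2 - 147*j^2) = g + 3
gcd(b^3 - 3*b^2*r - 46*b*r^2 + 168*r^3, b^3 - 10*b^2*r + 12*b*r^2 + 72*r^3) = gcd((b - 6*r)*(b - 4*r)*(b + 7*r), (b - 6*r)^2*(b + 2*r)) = -b + 6*r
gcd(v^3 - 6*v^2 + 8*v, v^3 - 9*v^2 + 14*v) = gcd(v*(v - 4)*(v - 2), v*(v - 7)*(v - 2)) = v^2 - 2*v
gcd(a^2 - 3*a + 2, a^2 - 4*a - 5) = 1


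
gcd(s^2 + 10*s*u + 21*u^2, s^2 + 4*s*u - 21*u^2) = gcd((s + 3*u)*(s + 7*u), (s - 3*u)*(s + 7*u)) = s + 7*u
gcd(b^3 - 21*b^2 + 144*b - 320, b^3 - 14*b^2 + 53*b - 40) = b^2 - 13*b + 40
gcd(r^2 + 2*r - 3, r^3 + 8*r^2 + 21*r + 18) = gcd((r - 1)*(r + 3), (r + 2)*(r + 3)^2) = r + 3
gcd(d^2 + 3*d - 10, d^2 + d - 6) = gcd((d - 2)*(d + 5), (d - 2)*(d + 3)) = d - 2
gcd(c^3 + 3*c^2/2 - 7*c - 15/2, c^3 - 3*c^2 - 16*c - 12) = c + 1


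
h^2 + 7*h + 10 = (h + 2)*(h + 5)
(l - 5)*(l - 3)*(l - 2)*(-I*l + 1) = -I*l^4 + l^3 + 10*I*l^3 - 10*l^2 - 31*I*l^2 + 31*l + 30*I*l - 30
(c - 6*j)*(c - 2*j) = c^2 - 8*c*j + 12*j^2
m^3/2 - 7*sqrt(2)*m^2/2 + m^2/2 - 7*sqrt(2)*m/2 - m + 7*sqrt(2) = (m/2 + 1)*(m - 1)*(m - 7*sqrt(2))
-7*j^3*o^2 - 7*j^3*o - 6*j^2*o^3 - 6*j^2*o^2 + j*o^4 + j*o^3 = o*(-7*j + o)*(j + o)*(j*o + j)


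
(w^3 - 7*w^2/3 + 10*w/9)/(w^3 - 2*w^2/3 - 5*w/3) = (w - 2/3)/(w + 1)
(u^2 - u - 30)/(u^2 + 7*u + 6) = (u^2 - u - 30)/(u^2 + 7*u + 6)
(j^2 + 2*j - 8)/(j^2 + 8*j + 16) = (j - 2)/(j + 4)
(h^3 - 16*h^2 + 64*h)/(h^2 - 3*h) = (h^2 - 16*h + 64)/(h - 3)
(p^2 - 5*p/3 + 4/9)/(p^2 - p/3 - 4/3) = (p - 1/3)/(p + 1)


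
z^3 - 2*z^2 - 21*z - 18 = (z - 6)*(z + 1)*(z + 3)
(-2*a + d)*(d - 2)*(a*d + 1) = -2*a^2*d^2 + 4*a^2*d + a*d^3 - 2*a*d^2 - 2*a*d + 4*a + d^2 - 2*d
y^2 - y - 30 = (y - 6)*(y + 5)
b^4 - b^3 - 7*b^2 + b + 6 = (b - 3)*(b - 1)*(b + 1)*(b + 2)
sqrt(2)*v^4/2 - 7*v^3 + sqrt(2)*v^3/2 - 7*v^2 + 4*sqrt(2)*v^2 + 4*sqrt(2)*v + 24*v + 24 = (v/2 + sqrt(2)/2)*(v - 6*sqrt(2))*(v - 2*sqrt(2))*(sqrt(2)*v + sqrt(2))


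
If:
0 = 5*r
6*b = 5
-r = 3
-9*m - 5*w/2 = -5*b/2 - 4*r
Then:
No Solution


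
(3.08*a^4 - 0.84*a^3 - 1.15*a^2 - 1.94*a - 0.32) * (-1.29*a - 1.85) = -3.9732*a^5 - 4.6144*a^4 + 3.0375*a^3 + 4.6301*a^2 + 4.0018*a + 0.592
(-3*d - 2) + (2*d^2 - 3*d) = 2*d^2 - 6*d - 2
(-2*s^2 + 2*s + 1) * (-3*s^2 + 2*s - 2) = 6*s^4 - 10*s^3 + 5*s^2 - 2*s - 2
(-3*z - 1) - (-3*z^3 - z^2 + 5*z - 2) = 3*z^3 + z^2 - 8*z + 1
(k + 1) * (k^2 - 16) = k^3 + k^2 - 16*k - 16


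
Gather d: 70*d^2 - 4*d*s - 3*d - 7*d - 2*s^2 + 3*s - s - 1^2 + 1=70*d^2 + d*(-4*s - 10) - 2*s^2 + 2*s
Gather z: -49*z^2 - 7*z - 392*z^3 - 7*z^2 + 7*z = -392*z^3 - 56*z^2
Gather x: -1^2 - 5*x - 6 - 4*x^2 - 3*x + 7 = -4*x^2 - 8*x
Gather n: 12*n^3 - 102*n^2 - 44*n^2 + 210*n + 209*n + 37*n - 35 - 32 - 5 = 12*n^3 - 146*n^2 + 456*n - 72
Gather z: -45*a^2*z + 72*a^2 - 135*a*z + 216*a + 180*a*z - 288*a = 72*a^2 - 72*a + z*(-45*a^2 + 45*a)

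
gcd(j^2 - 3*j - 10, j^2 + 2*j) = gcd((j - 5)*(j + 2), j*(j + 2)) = j + 2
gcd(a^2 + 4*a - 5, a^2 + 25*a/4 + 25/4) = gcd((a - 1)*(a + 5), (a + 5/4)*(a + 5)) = a + 5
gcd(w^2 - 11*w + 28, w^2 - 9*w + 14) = w - 7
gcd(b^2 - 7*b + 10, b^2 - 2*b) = b - 2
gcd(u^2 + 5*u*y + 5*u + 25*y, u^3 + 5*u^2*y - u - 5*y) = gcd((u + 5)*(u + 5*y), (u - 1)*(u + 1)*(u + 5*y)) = u + 5*y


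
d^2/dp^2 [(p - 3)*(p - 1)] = 2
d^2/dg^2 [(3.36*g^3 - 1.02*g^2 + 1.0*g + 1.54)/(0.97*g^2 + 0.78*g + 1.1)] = (3.5527136788005e-15*g^4 + 0.343471999999991*g^3 + 32.521236*g^2 + 24.982584*g - 5.596888)/(0.912673*g^6 + 2.201706*g^5 + 4.875414*g^4 + 5.468112*g^3 + 5.52882*g^2 + 2.8314*g + 1.331)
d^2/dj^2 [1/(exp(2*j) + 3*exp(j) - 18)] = (2*(2*exp(j) + 3)^2*exp(j) - (4*exp(j) + 3)*(exp(2*j) + 3*exp(j) - 18))*exp(j)/(exp(2*j) + 3*exp(j) - 18)^3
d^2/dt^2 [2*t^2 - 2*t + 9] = 4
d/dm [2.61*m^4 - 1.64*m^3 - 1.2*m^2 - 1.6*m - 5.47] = 10.44*m^3 - 4.92*m^2 - 2.4*m - 1.6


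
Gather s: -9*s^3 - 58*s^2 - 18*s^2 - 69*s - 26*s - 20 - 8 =-9*s^3 - 76*s^2 - 95*s - 28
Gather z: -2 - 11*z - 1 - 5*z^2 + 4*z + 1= -5*z^2 - 7*z - 2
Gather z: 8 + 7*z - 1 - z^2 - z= -z^2 + 6*z + 7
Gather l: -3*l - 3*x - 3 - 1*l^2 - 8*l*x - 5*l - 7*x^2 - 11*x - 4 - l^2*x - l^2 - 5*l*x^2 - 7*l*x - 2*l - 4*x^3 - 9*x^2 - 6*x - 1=l^2*(-x - 2) + l*(-5*x^2 - 15*x - 10) - 4*x^3 - 16*x^2 - 20*x - 8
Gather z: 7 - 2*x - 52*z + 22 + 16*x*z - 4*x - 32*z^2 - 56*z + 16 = -6*x - 32*z^2 + z*(16*x - 108) + 45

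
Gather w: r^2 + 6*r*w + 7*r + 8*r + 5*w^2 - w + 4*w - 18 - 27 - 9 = r^2 + 15*r + 5*w^2 + w*(6*r + 3) - 54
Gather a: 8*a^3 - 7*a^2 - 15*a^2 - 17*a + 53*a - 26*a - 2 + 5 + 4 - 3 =8*a^3 - 22*a^2 + 10*a + 4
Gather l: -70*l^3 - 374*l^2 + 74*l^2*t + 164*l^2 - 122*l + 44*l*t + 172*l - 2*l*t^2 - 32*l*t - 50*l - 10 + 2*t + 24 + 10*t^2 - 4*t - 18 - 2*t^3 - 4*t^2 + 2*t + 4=-70*l^3 + l^2*(74*t - 210) + l*(-2*t^2 + 12*t) - 2*t^3 + 6*t^2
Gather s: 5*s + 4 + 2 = 5*s + 6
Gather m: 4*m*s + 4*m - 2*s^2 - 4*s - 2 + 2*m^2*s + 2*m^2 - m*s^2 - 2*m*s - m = m^2*(2*s + 2) + m*(-s^2 + 2*s + 3) - 2*s^2 - 4*s - 2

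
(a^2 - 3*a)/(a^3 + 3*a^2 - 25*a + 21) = a/(a^2 + 6*a - 7)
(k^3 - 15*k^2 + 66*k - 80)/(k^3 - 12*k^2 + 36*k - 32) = (k - 5)/(k - 2)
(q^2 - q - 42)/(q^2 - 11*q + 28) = (q + 6)/(q - 4)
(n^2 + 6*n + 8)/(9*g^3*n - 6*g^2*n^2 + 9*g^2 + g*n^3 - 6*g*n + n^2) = (n^2 + 6*n + 8)/(9*g^3*n - 6*g^2*n^2 + 9*g^2 + g*n^3 - 6*g*n + n^2)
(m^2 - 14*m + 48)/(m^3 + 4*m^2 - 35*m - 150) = (m - 8)/(m^2 + 10*m + 25)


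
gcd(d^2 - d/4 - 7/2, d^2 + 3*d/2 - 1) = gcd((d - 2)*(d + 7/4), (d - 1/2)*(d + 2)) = 1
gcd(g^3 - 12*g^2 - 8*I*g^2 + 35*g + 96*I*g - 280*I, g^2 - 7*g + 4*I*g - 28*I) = g - 7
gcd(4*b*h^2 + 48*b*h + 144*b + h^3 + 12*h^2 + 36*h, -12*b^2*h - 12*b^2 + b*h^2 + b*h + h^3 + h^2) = 4*b + h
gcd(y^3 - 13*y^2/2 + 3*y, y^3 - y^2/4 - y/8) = y^2 - y/2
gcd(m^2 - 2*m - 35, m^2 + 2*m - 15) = m + 5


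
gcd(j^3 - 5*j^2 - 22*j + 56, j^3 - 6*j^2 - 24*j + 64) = j^2 + 2*j - 8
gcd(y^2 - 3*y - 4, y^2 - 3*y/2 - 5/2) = y + 1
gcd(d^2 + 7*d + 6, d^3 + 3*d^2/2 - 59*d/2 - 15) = d + 6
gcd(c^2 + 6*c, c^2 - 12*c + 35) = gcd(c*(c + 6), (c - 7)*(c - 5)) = 1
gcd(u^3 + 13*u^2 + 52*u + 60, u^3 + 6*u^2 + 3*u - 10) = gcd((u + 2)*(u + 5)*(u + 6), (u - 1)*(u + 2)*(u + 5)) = u^2 + 7*u + 10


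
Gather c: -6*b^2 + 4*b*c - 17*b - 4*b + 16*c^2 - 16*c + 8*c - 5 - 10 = -6*b^2 - 21*b + 16*c^2 + c*(4*b - 8) - 15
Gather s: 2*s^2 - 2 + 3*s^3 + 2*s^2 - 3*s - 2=3*s^3 + 4*s^2 - 3*s - 4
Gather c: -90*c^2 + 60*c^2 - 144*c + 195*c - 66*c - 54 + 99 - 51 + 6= -30*c^2 - 15*c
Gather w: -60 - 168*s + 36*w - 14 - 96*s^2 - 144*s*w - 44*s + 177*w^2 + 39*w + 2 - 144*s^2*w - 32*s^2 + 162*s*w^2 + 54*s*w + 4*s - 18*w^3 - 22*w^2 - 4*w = -128*s^2 - 208*s - 18*w^3 + w^2*(162*s + 155) + w*(-144*s^2 - 90*s + 71) - 72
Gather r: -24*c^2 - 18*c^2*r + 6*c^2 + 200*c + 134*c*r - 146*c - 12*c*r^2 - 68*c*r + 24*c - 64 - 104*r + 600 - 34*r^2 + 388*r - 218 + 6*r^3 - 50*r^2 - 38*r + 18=-18*c^2 + 78*c + 6*r^3 + r^2*(-12*c - 84) + r*(-18*c^2 + 66*c + 246) + 336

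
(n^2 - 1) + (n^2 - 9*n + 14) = 2*n^2 - 9*n + 13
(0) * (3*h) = 0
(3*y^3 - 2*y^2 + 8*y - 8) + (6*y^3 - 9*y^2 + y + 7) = 9*y^3 - 11*y^2 + 9*y - 1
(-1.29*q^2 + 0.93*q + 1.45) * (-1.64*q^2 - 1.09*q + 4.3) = 2.1156*q^4 - 0.1191*q^3 - 8.9387*q^2 + 2.4185*q + 6.235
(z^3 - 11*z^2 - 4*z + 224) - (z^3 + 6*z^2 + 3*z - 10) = -17*z^2 - 7*z + 234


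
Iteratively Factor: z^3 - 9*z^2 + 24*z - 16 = (z - 4)*(z^2 - 5*z + 4) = (z - 4)*(z - 1)*(z - 4)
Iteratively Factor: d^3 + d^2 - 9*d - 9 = (d - 3)*(d^2 + 4*d + 3) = (d - 3)*(d + 3)*(d + 1)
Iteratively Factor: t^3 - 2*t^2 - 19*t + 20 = (t + 4)*(t^2 - 6*t + 5) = (t - 5)*(t + 4)*(t - 1)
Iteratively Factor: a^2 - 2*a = (a)*(a - 2)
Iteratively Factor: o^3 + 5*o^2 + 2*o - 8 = (o + 2)*(o^2 + 3*o - 4) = (o + 2)*(o + 4)*(o - 1)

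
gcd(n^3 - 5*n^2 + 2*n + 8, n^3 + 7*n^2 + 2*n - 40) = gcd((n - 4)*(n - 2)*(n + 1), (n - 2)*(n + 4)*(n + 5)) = n - 2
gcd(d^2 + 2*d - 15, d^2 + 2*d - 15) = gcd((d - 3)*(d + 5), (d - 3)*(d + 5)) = d^2 + 2*d - 15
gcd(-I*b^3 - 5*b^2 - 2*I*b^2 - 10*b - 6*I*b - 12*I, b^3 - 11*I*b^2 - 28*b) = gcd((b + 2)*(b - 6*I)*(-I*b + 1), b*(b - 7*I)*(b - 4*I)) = 1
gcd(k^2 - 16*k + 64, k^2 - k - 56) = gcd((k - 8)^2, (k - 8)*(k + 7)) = k - 8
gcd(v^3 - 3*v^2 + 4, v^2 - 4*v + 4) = v^2 - 4*v + 4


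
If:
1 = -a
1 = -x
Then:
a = -1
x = -1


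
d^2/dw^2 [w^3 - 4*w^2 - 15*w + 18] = 6*w - 8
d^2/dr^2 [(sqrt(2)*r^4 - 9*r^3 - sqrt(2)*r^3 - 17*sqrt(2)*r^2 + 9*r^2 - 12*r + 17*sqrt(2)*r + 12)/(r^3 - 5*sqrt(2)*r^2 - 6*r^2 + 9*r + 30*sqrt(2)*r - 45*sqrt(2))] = 2*(5*r^4 + 9*sqrt(2)*r^4 - 663*r^3 - 120*sqrt(2)*r^3 + 2892*r^2 + 3285*sqrt(2)*r^2 - 12234*r - 5360*sqrt(2)*r - 2730*sqrt(2) + 3888)/(r^7 - 15*sqrt(2)*r^6 - 12*r^6 + 204*r^5 + 180*sqrt(2)*r^5 - 1908*r^4 - 1060*sqrt(2)*r^4 + 4620*sqrt(2)*r^3 + 8181*r^3 - 14715*sqrt(2)*r^2 - 16200*r^2 + 12150*r + 27000*sqrt(2)*r - 20250*sqrt(2))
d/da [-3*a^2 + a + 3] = 1 - 6*a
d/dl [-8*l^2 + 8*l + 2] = 8 - 16*l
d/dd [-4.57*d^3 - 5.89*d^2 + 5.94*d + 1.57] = -13.71*d^2 - 11.78*d + 5.94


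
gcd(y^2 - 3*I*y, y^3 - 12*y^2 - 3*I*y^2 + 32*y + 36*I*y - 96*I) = y - 3*I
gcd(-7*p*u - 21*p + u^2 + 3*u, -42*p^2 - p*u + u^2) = 7*p - u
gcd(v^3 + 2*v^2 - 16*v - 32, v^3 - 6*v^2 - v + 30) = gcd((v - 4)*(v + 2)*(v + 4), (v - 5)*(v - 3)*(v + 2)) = v + 2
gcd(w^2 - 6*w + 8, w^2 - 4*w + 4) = w - 2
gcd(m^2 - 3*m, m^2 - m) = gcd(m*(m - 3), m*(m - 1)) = m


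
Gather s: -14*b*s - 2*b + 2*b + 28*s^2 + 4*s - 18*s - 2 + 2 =28*s^2 + s*(-14*b - 14)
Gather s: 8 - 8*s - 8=-8*s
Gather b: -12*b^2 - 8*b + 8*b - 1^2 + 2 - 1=-12*b^2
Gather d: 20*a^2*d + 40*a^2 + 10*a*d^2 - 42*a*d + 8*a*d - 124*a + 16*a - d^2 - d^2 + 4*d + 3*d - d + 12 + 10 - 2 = 40*a^2 - 108*a + d^2*(10*a - 2) + d*(20*a^2 - 34*a + 6) + 20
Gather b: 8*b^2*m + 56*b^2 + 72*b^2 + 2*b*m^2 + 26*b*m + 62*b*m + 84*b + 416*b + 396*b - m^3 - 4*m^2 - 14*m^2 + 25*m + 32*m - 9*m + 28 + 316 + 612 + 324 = b^2*(8*m + 128) + b*(2*m^2 + 88*m + 896) - m^3 - 18*m^2 + 48*m + 1280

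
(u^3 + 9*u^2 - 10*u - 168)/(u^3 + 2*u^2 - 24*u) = (u + 7)/u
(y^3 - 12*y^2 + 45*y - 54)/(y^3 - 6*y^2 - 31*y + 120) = (y^2 - 9*y + 18)/(y^2 - 3*y - 40)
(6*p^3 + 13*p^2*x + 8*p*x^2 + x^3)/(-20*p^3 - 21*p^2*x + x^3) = (6*p^2 + 7*p*x + x^2)/(-20*p^2 - p*x + x^2)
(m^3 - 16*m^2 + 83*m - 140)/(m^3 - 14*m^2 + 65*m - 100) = (m - 7)/(m - 5)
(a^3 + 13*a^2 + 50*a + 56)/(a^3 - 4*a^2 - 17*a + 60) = (a^2 + 9*a + 14)/(a^2 - 8*a + 15)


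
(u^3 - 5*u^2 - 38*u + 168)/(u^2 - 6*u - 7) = (u^2 + 2*u - 24)/(u + 1)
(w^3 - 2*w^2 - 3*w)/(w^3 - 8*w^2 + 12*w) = (w^2 - 2*w - 3)/(w^2 - 8*w + 12)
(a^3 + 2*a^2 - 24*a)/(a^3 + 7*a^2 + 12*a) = (a^2 + 2*a - 24)/(a^2 + 7*a + 12)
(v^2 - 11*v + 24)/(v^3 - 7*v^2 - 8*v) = (v - 3)/(v*(v + 1))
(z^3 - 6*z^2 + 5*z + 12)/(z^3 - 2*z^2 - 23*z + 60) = (z + 1)/(z + 5)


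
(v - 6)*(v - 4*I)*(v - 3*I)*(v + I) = v^4 - 6*v^3 - 6*I*v^3 - 5*v^2 + 36*I*v^2 + 30*v - 12*I*v + 72*I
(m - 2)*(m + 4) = m^2 + 2*m - 8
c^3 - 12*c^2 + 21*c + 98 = (c - 7)^2*(c + 2)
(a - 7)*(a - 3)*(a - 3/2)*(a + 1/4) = a^4 - 45*a^3/4 + 265*a^2/8 - 45*a/2 - 63/8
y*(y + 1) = y^2 + y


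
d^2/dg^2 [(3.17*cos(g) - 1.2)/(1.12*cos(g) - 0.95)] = (1.8676*sin(g)^2 - 1.584125*cos(g) + 1.8676)/(1.404928*cos(g)^3 - 3.57504*cos(g)^2 + 3.0324*cos(g) - 0.857375)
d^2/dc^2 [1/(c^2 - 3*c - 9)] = 2*(c^2 - 3*c - (2*c - 3)^2 - 9)/(-c^2 + 3*c + 9)^3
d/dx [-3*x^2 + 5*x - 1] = 5 - 6*x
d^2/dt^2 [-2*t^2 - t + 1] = -4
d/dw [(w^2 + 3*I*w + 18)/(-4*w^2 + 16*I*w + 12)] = 7*I/(4*(w^2 - 2*I*w - 1))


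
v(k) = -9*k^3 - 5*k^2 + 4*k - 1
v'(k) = -27*k^2 - 10*k + 4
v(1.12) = -15.44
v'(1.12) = -41.07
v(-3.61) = 342.81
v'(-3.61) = -311.77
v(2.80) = -226.57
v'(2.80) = -235.68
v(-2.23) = 65.02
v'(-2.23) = -107.97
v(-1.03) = -0.59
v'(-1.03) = -14.34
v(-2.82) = 149.79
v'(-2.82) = -182.51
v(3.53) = -445.07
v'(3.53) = -367.74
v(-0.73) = -3.08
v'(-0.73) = -3.09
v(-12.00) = 14783.00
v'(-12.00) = -3764.00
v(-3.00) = 185.00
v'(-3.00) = -209.00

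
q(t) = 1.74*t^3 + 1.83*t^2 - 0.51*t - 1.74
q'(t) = 5.22*t^2 + 3.66*t - 0.51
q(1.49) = 7.32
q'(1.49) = 16.53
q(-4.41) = -113.13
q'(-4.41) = 84.87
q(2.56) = 38.14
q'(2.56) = 43.07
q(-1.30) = -1.81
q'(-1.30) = 3.55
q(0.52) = -1.27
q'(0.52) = 2.80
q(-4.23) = -98.53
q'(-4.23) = 77.41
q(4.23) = 160.54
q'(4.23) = 108.37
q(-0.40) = -1.35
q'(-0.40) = -1.14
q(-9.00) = -1117.38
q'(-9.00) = 389.37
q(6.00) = 436.92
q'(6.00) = 209.37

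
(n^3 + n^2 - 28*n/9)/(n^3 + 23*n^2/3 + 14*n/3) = (9*n^2 + 9*n - 28)/(3*(3*n^2 + 23*n + 14))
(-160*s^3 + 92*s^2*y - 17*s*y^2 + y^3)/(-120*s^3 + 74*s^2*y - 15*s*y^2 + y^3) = (-8*s + y)/(-6*s + y)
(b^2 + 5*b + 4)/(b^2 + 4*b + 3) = (b + 4)/(b + 3)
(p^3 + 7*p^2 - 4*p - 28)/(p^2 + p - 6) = (p^2 + 9*p + 14)/(p + 3)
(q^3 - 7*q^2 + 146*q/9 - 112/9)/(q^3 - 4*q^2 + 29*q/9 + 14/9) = (3*q - 8)/(3*q + 1)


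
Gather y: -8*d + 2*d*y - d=2*d*y - 9*d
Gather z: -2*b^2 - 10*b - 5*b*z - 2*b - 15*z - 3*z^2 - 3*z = -2*b^2 - 12*b - 3*z^2 + z*(-5*b - 18)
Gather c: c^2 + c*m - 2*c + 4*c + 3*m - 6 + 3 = c^2 + c*(m + 2) + 3*m - 3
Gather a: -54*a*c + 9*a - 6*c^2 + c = a*(9 - 54*c) - 6*c^2 + c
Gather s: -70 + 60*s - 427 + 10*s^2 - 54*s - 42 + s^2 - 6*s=11*s^2 - 539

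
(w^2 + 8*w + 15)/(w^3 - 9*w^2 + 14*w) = (w^2 + 8*w + 15)/(w*(w^2 - 9*w + 14))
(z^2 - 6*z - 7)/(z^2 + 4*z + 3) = (z - 7)/(z + 3)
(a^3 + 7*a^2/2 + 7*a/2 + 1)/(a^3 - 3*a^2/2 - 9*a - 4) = (a + 1)/(a - 4)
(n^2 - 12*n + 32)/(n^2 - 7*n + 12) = (n - 8)/(n - 3)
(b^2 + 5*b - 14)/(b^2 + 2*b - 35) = (b - 2)/(b - 5)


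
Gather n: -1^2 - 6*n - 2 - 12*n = -18*n - 3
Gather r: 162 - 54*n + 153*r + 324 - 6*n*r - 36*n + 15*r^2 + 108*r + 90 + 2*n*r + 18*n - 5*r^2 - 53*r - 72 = -72*n + 10*r^2 + r*(208 - 4*n) + 504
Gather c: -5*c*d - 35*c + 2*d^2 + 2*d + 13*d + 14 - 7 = c*(-5*d - 35) + 2*d^2 + 15*d + 7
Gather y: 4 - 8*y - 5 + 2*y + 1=-6*y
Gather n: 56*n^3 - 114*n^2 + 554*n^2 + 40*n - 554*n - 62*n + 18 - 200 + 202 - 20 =56*n^3 + 440*n^2 - 576*n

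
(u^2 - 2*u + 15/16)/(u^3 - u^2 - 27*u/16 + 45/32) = 2*(4*u - 5)/(8*u^2 - 2*u - 15)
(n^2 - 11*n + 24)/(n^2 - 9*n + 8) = (n - 3)/(n - 1)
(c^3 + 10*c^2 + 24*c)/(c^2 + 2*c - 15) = c*(c^2 + 10*c + 24)/(c^2 + 2*c - 15)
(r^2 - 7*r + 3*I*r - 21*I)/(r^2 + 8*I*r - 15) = (r - 7)/(r + 5*I)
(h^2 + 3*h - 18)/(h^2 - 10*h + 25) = (h^2 + 3*h - 18)/(h^2 - 10*h + 25)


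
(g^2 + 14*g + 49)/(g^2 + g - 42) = (g + 7)/(g - 6)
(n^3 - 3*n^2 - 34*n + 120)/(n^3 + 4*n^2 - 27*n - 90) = (n - 4)/(n + 3)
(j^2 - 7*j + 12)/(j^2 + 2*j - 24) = (j - 3)/(j + 6)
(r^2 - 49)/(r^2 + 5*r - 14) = (r - 7)/(r - 2)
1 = 1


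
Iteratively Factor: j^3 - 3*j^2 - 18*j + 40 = (j - 5)*(j^2 + 2*j - 8) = (j - 5)*(j - 2)*(j + 4)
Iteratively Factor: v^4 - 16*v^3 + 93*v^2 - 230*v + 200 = (v - 4)*(v^3 - 12*v^2 + 45*v - 50) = (v - 5)*(v - 4)*(v^2 - 7*v + 10) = (v - 5)^2*(v - 4)*(v - 2)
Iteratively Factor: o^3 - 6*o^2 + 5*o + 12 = (o + 1)*(o^2 - 7*o + 12) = (o - 4)*(o + 1)*(o - 3)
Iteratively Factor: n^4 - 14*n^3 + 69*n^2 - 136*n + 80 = (n - 4)*(n^3 - 10*n^2 + 29*n - 20) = (n - 4)*(n - 1)*(n^2 - 9*n + 20) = (n - 5)*(n - 4)*(n - 1)*(n - 4)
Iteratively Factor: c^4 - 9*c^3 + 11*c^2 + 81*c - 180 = (c + 3)*(c^3 - 12*c^2 + 47*c - 60) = (c - 4)*(c + 3)*(c^2 - 8*c + 15) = (c - 5)*(c - 4)*(c + 3)*(c - 3)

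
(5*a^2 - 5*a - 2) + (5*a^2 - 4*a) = 10*a^2 - 9*a - 2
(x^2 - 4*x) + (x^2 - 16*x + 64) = 2*x^2 - 20*x + 64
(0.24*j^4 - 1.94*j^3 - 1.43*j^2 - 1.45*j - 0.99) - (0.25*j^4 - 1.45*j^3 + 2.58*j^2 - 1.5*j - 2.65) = -0.01*j^4 - 0.49*j^3 - 4.01*j^2 + 0.05*j + 1.66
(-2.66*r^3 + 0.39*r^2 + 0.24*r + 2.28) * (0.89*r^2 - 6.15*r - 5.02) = -2.3674*r^5 + 16.7061*r^4 + 11.1683*r^3 - 1.4046*r^2 - 15.2268*r - 11.4456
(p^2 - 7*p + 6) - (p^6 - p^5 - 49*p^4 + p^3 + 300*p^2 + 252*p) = -p^6 + p^5 + 49*p^4 - p^3 - 299*p^2 - 259*p + 6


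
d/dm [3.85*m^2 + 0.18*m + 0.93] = 7.7*m + 0.18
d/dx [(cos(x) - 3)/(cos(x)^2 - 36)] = (cos(x)^2 - 6*cos(x) + 36)*sin(x)/(cos(x)^2 - 36)^2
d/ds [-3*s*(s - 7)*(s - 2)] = -9*s^2 + 54*s - 42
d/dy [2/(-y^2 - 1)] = 4*y/(y^2 + 1)^2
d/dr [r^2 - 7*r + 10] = 2*r - 7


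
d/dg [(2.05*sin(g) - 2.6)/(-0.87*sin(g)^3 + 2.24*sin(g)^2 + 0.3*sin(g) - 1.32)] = (3.567*sin(g)^3 - 11.378*sin(g)^2 + 11.648*sin(g) - 1.926)*cos(g)/(0.7569*sin(g)^6 - 3.8976*sin(g)^5 + 4.4956*sin(g)^4 + 3.6408*sin(g)^3 - 5.8236*sin(g)^2 - 0.792*sin(g) + 1.7424)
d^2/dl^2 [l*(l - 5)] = 2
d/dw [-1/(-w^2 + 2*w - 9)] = 2*(1 - w)/(w^2 - 2*w + 9)^2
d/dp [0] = 0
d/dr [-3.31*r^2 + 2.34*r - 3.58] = 2.34 - 6.62*r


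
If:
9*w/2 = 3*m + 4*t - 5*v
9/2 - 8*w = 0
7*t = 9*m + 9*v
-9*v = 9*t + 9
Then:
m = 83/258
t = -525/1376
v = -851/1376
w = 9/16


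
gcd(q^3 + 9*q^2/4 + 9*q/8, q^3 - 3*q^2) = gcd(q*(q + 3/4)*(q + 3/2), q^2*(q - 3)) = q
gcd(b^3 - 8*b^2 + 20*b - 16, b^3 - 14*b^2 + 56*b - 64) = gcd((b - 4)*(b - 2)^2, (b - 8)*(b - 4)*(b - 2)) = b^2 - 6*b + 8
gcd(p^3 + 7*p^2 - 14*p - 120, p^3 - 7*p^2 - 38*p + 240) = p + 6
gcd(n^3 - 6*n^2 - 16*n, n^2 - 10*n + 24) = 1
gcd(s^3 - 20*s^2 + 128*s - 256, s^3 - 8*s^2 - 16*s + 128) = s^2 - 12*s + 32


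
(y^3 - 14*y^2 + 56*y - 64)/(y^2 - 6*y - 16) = (y^2 - 6*y + 8)/(y + 2)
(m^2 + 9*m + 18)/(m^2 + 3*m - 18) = (m + 3)/(m - 3)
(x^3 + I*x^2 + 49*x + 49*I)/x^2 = x + I + 49/x + 49*I/x^2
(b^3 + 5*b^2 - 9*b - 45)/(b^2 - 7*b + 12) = (b^2 + 8*b + 15)/(b - 4)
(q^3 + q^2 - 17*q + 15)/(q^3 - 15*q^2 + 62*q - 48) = (q^2 + 2*q - 15)/(q^2 - 14*q + 48)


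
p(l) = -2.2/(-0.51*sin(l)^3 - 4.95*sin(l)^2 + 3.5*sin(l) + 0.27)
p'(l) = -2.2*(1.53*sin(l)^2*cos(l) + 9.9*sin(l)*cos(l) - 3.5*cos(l))/(-0.51*sin(l)^3 - 4.95*sin(l)^2 + 3.5*sin(l) + 0.27)^2 = (-3.366*sin(l)^2 - 21.78*sin(l) + 7.7)*cos(l)/(0.51*sin(l)^3 + 4.95*sin(l)^2 - 3.5*sin(l) - 0.27)^2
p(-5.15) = 2.20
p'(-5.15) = -6.27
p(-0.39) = 1.26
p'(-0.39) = 4.69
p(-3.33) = -2.94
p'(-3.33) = -6.14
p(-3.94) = -43.93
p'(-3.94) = 2678.89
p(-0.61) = 0.67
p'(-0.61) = 1.47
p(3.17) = -13.20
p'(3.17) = -299.47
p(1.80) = 1.48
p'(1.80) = 1.72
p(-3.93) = -27.34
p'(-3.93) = 1027.70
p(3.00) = -3.31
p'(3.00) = -10.24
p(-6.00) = -2.59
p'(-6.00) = 1.79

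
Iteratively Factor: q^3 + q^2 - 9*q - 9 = (q + 1)*(q^2 - 9) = (q + 1)*(q + 3)*(q - 3)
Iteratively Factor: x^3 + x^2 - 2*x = (x + 2)*(x^2 - x) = x*(x + 2)*(x - 1)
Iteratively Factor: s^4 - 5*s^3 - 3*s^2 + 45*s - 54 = (s - 2)*(s^3 - 3*s^2 - 9*s + 27) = (s - 2)*(s + 3)*(s^2 - 6*s + 9) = (s - 3)*(s - 2)*(s + 3)*(s - 3)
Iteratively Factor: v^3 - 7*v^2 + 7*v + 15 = (v - 3)*(v^2 - 4*v - 5) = (v - 5)*(v - 3)*(v + 1)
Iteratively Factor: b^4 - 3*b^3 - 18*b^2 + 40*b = (b + 4)*(b^3 - 7*b^2 + 10*b) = (b - 5)*(b + 4)*(b^2 - 2*b) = b*(b - 5)*(b + 4)*(b - 2)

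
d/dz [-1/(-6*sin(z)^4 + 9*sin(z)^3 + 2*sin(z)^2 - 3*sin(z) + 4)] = (-24*sin(z)^3 + 27*sin(z)^2 + 4*sin(z) - 3)*cos(z)/(-6*sin(z)^4 + 9*sin(z)^3 + 2*sin(z)^2 - 3*sin(z) + 4)^2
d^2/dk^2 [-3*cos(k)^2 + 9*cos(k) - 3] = -9*cos(k) + 6*cos(2*k)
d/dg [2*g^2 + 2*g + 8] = 4*g + 2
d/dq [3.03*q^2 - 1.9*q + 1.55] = 6.06*q - 1.9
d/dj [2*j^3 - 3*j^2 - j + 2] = 6*j^2 - 6*j - 1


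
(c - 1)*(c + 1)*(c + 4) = c^3 + 4*c^2 - c - 4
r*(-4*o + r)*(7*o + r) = -28*o^2*r + 3*o*r^2 + r^3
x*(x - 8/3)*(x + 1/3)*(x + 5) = x^4 + 8*x^3/3 - 113*x^2/9 - 40*x/9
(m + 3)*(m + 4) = m^2 + 7*m + 12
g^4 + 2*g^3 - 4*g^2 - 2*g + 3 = (g - 1)^2*(g + 1)*(g + 3)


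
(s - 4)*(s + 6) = s^2 + 2*s - 24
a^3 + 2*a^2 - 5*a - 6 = (a - 2)*(a + 1)*(a + 3)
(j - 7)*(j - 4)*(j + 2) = j^3 - 9*j^2 + 6*j + 56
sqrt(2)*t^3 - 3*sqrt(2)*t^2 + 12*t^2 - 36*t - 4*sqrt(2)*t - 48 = (t - 4)*(t + 6*sqrt(2))*(sqrt(2)*t + sqrt(2))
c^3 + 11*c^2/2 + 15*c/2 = c*(c + 5/2)*(c + 3)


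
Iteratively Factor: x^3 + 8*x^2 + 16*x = (x + 4)*(x^2 + 4*x) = x*(x + 4)*(x + 4)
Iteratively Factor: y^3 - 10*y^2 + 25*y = (y - 5)*(y^2 - 5*y) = y*(y - 5)*(y - 5)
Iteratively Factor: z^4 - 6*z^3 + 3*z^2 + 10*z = (z + 1)*(z^3 - 7*z^2 + 10*z) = z*(z + 1)*(z^2 - 7*z + 10) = z*(z - 2)*(z + 1)*(z - 5)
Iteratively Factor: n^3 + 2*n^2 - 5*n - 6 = (n + 1)*(n^2 + n - 6) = (n + 1)*(n + 3)*(n - 2)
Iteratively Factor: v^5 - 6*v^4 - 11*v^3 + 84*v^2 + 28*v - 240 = (v - 2)*(v^4 - 4*v^3 - 19*v^2 + 46*v + 120) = (v - 4)*(v - 2)*(v^3 - 19*v - 30) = (v - 4)*(v - 2)*(v + 3)*(v^2 - 3*v - 10) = (v - 4)*(v - 2)*(v + 2)*(v + 3)*(v - 5)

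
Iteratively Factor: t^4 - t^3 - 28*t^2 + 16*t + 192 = (t + 3)*(t^3 - 4*t^2 - 16*t + 64) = (t - 4)*(t + 3)*(t^2 - 16) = (t - 4)^2*(t + 3)*(t + 4)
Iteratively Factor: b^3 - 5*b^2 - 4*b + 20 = (b + 2)*(b^2 - 7*b + 10) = (b - 5)*(b + 2)*(b - 2)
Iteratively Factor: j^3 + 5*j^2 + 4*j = (j + 4)*(j^2 + j) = j*(j + 4)*(j + 1)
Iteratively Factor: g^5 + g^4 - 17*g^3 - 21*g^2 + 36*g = (g - 4)*(g^4 + 5*g^3 + 3*g^2 - 9*g) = (g - 4)*(g - 1)*(g^3 + 6*g^2 + 9*g) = (g - 4)*(g - 1)*(g + 3)*(g^2 + 3*g) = g*(g - 4)*(g - 1)*(g + 3)*(g + 3)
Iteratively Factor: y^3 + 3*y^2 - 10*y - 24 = (y + 2)*(y^2 + y - 12) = (y + 2)*(y + 4)*(y - 3)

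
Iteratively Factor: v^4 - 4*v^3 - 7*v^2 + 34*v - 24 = (v - 2)*(v^3 - 2*v^2 - 11*v + 12) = (v - 2)*(v + 3)*(v^2 - 5*v + 4) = (v - 4)*(v - 2)*(v + 3)*(v - 1)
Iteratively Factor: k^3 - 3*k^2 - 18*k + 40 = (k - 2)*(k^2 - k - 20) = (k - 5)*(k - 2)*(k + 4)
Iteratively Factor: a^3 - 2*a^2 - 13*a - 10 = (a - 5)*(a^2 + 3*a + 2) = (a - 5)*(a + 2)*(a + 1)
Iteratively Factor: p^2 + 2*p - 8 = (p - 2)*(p + 4)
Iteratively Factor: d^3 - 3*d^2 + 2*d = (d)*(d^2 - 3*d + 2) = d*(d - 1)*(d - 2)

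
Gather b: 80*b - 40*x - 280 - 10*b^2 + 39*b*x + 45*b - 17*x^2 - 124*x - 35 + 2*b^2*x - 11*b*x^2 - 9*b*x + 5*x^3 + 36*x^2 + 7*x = b^2*(2*x - 10) + b*(-11*x^2 + 30*x + 125) + 5*x^3 + 19*x^2 - 157*x - 315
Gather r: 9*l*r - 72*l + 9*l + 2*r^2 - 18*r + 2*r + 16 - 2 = -63*l + 2*r^2 + r*(9*l - 16) + 14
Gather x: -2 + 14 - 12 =0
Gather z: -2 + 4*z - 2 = 4*z - 4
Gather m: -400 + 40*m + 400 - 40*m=0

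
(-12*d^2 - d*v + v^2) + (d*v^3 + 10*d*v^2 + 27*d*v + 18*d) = -12*d^2 + d*v^3 + 10*d*v^2 + 26*d*v + 18*d + v^2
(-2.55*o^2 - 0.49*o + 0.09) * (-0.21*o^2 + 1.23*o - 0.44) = 0.5355*o^4 - 3.0336*o^3 + 0.5004*o^2 + 0.3263*o - 0.0396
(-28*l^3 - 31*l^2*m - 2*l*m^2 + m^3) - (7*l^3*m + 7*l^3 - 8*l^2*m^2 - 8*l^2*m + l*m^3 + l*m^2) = -7*l^3*m - 35*l^3 + 8*l^2*m^2 - 23*l^2*m - l*m^3 - 3*l*m^2 + m^3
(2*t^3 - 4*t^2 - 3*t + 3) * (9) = 18*t^3 - 36*t^2 - 27*t + 27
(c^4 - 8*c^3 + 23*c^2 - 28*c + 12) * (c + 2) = c^5 - 6*c^4 + 7*c^3 + 18*c^2 - 44*c + 24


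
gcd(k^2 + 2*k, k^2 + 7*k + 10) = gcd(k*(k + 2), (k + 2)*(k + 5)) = k + 2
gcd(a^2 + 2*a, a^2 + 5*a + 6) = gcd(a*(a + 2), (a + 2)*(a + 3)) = a + 2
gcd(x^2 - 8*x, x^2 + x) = x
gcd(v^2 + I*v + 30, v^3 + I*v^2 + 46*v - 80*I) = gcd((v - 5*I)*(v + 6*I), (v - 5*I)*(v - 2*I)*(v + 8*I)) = v - 5*I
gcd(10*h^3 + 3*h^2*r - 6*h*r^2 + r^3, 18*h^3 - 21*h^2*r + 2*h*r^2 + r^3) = 1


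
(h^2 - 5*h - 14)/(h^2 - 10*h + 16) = (h^2 - 5*h - 14)/(h^2 - 10*h + 16)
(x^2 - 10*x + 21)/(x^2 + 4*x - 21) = (x - 7)/(x + 7)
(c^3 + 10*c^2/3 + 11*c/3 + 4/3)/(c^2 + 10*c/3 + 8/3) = (c^2 + 2*c + 1)/(c + 2)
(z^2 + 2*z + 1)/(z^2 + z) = (z + 1)/z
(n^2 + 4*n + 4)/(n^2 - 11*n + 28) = (n^2 + 4*n + 4)/(n^2 - 11*n + 28)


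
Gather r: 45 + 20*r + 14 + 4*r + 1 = 24*r + 60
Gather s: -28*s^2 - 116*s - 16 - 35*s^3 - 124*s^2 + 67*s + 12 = -35*s^3 - 152*s^2 - 49*s - 4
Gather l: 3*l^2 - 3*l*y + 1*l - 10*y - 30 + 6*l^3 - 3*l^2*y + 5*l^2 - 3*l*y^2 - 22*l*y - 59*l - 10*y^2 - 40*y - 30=6*l^3 + l^2*(8 - 3*y) + l*(-3*y^2 - 25*y - 58) - 10*y^2 - 50*y - 60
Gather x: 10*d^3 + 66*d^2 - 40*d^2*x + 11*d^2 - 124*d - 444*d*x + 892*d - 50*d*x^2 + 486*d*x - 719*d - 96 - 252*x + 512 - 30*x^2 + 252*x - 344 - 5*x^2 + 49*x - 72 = 10*d^3 + 77*d^2 + 49*d + x^2*(-50*d - 35) + x*(-40*d^2 + 42*d + 49)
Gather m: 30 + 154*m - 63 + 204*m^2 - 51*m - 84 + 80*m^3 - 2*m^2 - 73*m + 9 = 80*m^3 + 202*m^2 + 30*m - 108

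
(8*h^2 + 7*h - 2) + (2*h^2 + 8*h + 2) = 10*h^2 + 15*h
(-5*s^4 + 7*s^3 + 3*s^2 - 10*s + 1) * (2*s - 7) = -10*s^5 + 49*s^4 - 43*s^3 - 41*s^2 + 72*s - 7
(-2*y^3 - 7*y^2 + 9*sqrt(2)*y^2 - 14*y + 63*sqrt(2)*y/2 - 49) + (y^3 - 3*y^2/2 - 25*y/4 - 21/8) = -y^3 - 17*y^2/2 + 9*sqrt(2)*y^2 - 81*y/4 + 63*sqrt(2)*y/2 - 413/8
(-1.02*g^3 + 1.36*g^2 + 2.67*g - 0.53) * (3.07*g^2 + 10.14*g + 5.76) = -3.1314*g^5 - 6.1676*g^4 + 16.1121*g^3 + 33.2803*g^2 + 10.005*g - 3.0528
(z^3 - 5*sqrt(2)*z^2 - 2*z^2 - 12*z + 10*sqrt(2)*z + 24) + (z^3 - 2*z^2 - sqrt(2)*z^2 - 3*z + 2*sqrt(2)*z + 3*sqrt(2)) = 2*z^3 - 6*sqrt(2)*z^2 - 4*z^2 - 15*z + 12*sqrt(2)*z + 3*sqrt(2) + 24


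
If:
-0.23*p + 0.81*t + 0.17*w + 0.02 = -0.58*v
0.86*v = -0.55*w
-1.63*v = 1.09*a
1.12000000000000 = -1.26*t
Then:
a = 0.956368679325795*w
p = -0.87360970677452*w - 3.04347826086957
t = -0.89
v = -0.63953488372093*w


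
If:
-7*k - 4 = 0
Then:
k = -4/7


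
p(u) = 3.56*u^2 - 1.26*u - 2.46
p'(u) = 7.12*u - 1.26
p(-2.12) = 16.21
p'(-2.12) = -16.35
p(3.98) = 48.92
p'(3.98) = 27.08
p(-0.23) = -1.98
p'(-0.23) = -2.90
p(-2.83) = 29.62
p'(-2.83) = -21.41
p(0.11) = -2.56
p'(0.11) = -0.48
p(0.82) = -1.10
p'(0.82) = 4.58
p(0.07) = -2.53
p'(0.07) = -0.76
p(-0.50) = -0.94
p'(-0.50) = -4.82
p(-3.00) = 33.36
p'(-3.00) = -22.62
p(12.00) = 495.06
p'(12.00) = 84.18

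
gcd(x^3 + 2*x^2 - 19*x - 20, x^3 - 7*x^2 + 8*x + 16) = x^2 - 3*x - 4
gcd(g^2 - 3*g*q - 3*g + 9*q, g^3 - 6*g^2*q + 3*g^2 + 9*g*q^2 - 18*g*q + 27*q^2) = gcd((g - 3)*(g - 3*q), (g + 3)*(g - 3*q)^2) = -g + 3*q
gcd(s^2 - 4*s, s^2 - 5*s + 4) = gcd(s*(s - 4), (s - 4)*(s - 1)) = s - 4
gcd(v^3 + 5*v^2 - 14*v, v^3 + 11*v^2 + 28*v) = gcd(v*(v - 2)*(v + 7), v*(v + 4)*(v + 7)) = v^2 + 7*v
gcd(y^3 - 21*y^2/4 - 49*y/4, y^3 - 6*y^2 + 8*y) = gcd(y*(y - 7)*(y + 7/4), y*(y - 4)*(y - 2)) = y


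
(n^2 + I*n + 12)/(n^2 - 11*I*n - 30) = (n^2 + I*n + 12)/(n^2 - 11*I*n - 30)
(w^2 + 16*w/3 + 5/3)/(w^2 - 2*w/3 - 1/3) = (w + 5)/(w - 1)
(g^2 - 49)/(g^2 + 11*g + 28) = (g - 7)/(g + 4)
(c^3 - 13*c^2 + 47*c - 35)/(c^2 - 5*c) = c - 8 + 7/c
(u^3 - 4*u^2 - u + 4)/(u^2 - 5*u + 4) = u + 1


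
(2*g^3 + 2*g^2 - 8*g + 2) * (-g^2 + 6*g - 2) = -2*g^5 + 10*g^4 + 16*g^3 - 54*g^2 + 28*g - 4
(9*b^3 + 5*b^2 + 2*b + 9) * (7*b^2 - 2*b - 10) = 63*b^5 + 17*b^4 - 86*b^3 + 9*b^2 - 38*b - 90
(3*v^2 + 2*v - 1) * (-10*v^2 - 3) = -30*v^4 - 20*v^3 + v^2 - 6*v + 3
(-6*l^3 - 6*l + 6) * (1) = -6*l^3 - 6*l + 6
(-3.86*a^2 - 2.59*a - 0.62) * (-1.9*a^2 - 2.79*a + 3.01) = 7.334*a^4 + 15.6904*a^3 - 3.2145*a^2 - 6.0661*a - 1.8662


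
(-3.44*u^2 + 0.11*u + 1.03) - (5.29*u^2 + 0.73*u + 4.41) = -8.73*u^2 - 0.62*u - 3.38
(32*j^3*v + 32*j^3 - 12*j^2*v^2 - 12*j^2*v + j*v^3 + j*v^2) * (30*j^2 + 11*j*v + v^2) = 960*j^5*v + 960*j^5 - 8*j^4*v^2 - 8*j^4*v - 70*j^3*v^3 - 70*j^3*v^2 - j^2*v^4 - j^2*v^3 + j*v^5 + j*v^4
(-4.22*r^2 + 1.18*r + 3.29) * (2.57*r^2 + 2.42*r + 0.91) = -10.8454*r^4 - 7.1798*r^3 + 7.4707*r^2 + 9.0356*r + 2.9939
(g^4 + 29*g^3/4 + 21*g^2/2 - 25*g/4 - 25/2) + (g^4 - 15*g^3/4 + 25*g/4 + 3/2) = 2*g^4 + 7*g^3/2 + 21*g^2/2 - 11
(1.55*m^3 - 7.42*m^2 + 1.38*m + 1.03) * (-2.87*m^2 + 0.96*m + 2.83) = -4.4485*m^5 + 22.7834*m^4 - 6.6973*m^3 - 22.6299*m^2 + 4.8942*m + 2.9149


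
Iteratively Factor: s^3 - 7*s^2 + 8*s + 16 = (s - 4)*(s^2 - 3*s - 4) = (s - 4)^2*(s + 1)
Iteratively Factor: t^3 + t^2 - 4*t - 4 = (t - 2)*(t^2 + 3*t + 2) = (t - 2)*(t + 1)*(t + 2)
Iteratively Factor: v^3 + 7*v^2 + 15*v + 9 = (v + 3)*(v^2 + 4*v + 3) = (v + 1)*(v + 3)*(v + 3)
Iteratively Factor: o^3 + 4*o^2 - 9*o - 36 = (o + 4)*(o^2 - 9) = (o + 3)*(o + 4)*(o - 3)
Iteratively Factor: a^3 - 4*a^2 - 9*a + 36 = (a + 3)*(a^2 - 7*a + 12) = (a - 3)*(a + 3)*(a - 4)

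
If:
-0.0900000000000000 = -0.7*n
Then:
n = 0.13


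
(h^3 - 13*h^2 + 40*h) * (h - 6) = h^4 - 19*h^3 + 118*h^2 - 240*h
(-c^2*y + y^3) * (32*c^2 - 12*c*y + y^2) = -32*c^4*y + 12*c^3*y^2 + 31*c^2*y^3 - 12*c*y^4 + y^5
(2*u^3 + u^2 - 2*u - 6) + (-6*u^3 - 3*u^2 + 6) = -4*u^3 - 2*u^2 - 2*u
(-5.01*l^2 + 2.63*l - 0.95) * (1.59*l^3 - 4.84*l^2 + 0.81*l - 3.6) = -7.9659*l^5 + 28.4301*l^4 - 18.2978*l^3 + 24.7643*l^2 - 10.2375*l + 3.42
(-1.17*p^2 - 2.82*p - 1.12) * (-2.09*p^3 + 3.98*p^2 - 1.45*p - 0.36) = 2.4453*p^5 + 1.2372*p^4 - 7.1863*p^3 + 0.0525999999999991*p^2 + 2.6392*p + 0.4032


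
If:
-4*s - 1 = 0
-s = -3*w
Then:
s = -1/4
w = -1/12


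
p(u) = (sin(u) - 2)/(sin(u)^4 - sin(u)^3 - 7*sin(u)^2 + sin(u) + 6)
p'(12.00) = 1.34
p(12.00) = -0.69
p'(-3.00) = -0.36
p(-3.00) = -0.37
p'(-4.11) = 1.48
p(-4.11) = -0.60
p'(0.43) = -0.10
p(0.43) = -0.31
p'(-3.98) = 0.79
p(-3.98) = -0.45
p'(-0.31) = 0.60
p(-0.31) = -0.45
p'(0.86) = -0.87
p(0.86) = -0.47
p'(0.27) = 0.02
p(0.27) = -0.30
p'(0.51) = -0.17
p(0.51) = -0.32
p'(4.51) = -180.88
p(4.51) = -18.16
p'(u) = (sin(u) - 2)*(-4*sin(u)^3*cos(u) + 3*sin(u)^2*cos(u) + 14*sin(u)*cos(u) - cos(u))/(sin(u)^4 - sin(u)^3 - 7*sin(u)^2 + sin(u) + 6)^2 + cos(u)/(sin(u)^4 - sin(u)^3 - 7*sin(u)^2 + sin(u) + 6)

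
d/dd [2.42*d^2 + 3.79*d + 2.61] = 4.84*d + 3.79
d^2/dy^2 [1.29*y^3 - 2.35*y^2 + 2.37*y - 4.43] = 7.74*y - 4.7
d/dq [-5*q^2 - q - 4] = -10*q - 1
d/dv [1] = 0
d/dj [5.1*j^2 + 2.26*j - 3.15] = 10.2*j + 2.26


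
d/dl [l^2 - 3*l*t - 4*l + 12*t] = 2*l - 3*t - 4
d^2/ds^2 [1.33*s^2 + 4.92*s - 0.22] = 2.66000000000000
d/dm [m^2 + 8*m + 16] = 2*m + 8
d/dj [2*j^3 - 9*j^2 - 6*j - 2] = 6*j^2 - 18*j - 6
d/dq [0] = 0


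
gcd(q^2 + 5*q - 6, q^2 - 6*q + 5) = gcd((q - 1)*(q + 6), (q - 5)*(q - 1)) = q - 1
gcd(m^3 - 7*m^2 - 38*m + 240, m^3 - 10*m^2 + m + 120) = m^2 - 13*m + 40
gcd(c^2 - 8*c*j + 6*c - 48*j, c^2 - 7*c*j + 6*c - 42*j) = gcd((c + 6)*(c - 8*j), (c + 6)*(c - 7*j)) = c + 6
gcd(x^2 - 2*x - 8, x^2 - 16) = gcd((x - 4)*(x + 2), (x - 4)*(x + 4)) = x - 4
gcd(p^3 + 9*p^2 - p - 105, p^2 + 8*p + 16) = 1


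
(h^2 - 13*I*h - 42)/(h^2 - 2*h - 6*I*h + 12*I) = (h - 7*I)/(h - 2)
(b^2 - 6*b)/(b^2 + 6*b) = (b - 6)/(b + 6)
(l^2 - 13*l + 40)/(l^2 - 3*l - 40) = (l - 5)/(l + 5)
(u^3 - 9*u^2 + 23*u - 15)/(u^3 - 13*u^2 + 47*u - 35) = (u - 3)/(u - 7)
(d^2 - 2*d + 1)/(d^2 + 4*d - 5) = (d - 1)/(d + 5)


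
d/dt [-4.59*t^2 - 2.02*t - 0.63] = -9.18*t - 2.02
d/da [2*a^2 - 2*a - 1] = 4*a - 2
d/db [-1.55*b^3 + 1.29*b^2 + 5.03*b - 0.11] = -4.65*b^2 + 2.58*b + 5.03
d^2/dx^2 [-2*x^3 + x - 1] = -12*x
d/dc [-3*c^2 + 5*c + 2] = 5 - 6*c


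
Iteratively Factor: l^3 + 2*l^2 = (l + 2)*(l^2) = l*(l + 2)*(l)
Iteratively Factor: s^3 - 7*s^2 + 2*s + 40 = (s + 2)*(s^2 - 9*s + 20) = (s - 5)*(s + 2)*(s - 4)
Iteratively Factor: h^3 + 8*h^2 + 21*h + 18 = (h + 3)*(h^2 + 5*h + 6) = (h + 3)^2*(h + 2)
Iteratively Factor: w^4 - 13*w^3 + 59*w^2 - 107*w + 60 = (w - 5)*(w^3 - 8*w^2 + 19*w - 12) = (w - 5)*(w - 3)*(w^2 - 5*w + 4) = (w - 5)*(w - 3)*(w - 1)*(w - 4)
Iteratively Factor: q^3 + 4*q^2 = (q + 4)*(q^2) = q*(q + 4)*(q)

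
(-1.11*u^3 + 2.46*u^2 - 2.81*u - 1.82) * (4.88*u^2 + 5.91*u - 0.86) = -5.4168*u^5 + 5.4447*u^4 + 1.7804*u^3 - 27.6043*u^2 - 8.3396*u + 1.5652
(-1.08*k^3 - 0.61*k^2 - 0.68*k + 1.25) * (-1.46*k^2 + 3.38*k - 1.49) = 1.5768*k^5 - 2.7598*k^4 + 0.5402*k^3 - 3.2145*k^2 + 5.2382*k - 1.8625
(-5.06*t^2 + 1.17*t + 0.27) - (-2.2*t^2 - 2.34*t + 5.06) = -2.86*t^2 + 3.51*t - 4.79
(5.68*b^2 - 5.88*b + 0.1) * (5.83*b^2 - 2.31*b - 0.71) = 33.1144*b^4 - 47.4012*b^3 + 10.133*b^2 + 3.9438*b - 0.071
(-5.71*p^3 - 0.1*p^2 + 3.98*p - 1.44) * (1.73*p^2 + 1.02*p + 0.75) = -9.8783*p^5 - 5.9972*p^4 + 2.5009*p^3 + 1.4934*p^2 + 1.5162*p - 1.08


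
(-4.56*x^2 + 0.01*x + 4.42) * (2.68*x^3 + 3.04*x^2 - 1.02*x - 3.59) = -12.2208*x^5 - 13.8356*x^4 + 16.5272*x^3 + 29.797*x^2 - 4.5443*x - 15.8678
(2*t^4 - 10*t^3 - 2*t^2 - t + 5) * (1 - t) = -2*t^5 + 12*t^4 - 8*t^3 - t^2 - 6*t + 5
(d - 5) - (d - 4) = -1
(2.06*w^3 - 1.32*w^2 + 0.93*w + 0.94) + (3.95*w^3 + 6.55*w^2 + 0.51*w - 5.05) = 6.01*w^3 + 5.23*w^2 + 1.44*w - 4.11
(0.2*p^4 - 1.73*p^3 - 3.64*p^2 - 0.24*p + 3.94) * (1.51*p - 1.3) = 0.302*p^5 - 2.8723*p^4 - 3.2474*p^3 + 4.3696*p^2 + 6.2614*p - 5.122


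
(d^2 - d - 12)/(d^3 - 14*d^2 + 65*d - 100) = (d + 3)/(d^2 - 10*d + 25)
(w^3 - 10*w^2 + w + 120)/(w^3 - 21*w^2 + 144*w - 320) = (w + 3)/(w - 8)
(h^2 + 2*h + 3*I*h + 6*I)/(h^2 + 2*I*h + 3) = (h + 2)/(h - I)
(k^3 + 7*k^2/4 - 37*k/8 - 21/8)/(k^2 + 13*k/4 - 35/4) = (2*k^2 + 7*k + 3)/(2*(k + 5))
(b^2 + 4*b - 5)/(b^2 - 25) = (b - 1)/(b - 5)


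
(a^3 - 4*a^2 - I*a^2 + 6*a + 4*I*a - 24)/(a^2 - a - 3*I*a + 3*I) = (a^2 + 2*a*(-2 + I) - 8*I)/(a - 1)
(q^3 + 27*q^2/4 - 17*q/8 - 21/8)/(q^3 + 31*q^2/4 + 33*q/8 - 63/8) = (2*q + 1)/(2*q + 3)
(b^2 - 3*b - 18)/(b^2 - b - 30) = (b + 3)/(b + 5)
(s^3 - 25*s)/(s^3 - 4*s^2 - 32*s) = (25 - s^2)/(-s^2 + 4*s + 32)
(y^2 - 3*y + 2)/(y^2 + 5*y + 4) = (y^2 - 3*y + 2)/(y^2 + 5*y + 4)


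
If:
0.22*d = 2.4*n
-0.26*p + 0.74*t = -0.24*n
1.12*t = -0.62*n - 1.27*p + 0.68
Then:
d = 4.13889972688256 - 28.8177916504097*t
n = 0.379399141630901 - 2.64163090128755*t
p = 0.407725321888412*t + 0.350214592274678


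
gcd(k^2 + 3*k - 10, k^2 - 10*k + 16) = k - 2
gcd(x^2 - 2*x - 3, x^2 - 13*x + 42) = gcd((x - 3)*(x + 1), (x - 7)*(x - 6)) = 1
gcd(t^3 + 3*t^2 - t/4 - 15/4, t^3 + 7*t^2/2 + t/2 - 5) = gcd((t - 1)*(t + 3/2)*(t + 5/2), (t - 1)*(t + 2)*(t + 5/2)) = t^2 + 3*t/2 - 5/2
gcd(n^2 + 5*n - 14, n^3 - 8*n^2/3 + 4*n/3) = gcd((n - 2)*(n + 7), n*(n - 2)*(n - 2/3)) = n - 2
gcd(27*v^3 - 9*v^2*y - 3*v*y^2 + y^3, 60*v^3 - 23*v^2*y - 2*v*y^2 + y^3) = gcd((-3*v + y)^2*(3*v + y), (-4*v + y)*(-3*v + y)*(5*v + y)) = -3*v + y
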